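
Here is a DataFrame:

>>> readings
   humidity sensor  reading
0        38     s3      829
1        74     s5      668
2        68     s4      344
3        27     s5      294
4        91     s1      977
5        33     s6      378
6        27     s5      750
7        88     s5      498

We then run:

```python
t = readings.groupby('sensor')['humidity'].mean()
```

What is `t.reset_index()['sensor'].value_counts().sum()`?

5

group by sensor, mean of humidity:
sensor
s1    91.0
s3    38.0
s4    68.0
s5    54.0
s6    33.0
Name: humidity, dtype: float64
reset_index():
  sensor  humidity
0     s1      91.0
1     s3      38.0
2     s4      68.0
3     s5      54.0
4     s6      33.0
value_counts of sensor:
sensor
s1    1
s3    1
s4    1
s5    1
s6    1
Name: count, dtype: int64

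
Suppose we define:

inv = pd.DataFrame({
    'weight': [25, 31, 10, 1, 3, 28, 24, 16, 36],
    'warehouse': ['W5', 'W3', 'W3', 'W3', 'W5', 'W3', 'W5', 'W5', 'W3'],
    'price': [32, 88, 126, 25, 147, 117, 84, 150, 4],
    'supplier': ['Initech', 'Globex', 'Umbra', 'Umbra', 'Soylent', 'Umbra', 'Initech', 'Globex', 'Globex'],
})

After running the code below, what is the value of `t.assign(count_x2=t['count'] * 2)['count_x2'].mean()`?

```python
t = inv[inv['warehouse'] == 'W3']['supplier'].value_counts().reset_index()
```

filter rows where warehouse == 'W3':
   weight warehouse  price supplier
1      31        W3     88   Globex
2      10        W3    126    Umbra
3       1        W3     25    Umbra
5      28        W3    117    Umbra
8      36        W3      4   Globex
value_counts of supplier:
supplier
Umbra     3
Globex    2
Name: count, dtype: int64
reset_index():
  supplier  count
0    Umbra      3
1   Globex      2
add column count_x2 = t['count'] * 2:
  supplier  count  count_x2
0    Umbra      3         6
1   Globex      2         4
Finally, mean of column 'count_x2' = 5.0.

5.0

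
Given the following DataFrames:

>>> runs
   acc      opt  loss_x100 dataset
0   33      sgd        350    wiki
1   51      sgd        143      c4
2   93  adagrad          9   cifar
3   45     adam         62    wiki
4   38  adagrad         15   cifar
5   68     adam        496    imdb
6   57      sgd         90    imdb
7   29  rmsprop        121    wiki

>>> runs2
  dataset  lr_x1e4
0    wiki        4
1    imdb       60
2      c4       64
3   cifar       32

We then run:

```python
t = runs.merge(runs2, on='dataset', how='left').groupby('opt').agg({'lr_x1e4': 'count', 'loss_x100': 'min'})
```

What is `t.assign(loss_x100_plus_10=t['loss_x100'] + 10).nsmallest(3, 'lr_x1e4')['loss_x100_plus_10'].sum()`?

222

merge on 'dataset' (how='left') → 8 rows:
   acc      opt  loss_x100 dataset  lr_x1e4
0   33      sgd        350    wiki        4
1   51      sgd        143      c4       64
2   93  adagrad          9   cifar       32
3   45     adam         62    wiki        4
4   38  adagrad         15   cifar       32
5   68     adam        496    imdb       60
6   57      sgd         90    imdb       60
7   29  rmsprop        121    wiki        4
group by opt: count(lr_x1e4), min(loss_x100):
         lr_x1e4  loss_x100
opt                        
adagrad        2          9
adam           2         62
rmsprop        1        121
sgd            3         90
add column loss_x100_plus_10 = t['loss_x100'] + 10:
         lr_x1e4  loss_x100  loss_x100_plus_10
opt                                           
adagrad        2          9                 19
adam           2         62                 72
rmsprop        1        121                131
sgd            3         90                100
take 3 rows with smallest lr_x1e4:
         lr_x1e4  loss_x100  loss_x100_plus_10
opt                                           
rmsprop        1        121                131
adagrad        2          9                 19
adam           2         62                 72
Hence 222.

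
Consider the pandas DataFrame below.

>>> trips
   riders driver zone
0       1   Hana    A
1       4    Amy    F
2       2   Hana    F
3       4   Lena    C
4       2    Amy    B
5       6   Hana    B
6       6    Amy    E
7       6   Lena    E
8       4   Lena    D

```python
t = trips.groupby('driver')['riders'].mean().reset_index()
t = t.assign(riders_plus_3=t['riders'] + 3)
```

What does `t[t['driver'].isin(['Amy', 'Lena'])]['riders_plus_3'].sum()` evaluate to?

group by driver, mean of riders:
driver
Amy     4.000000
Hana    3.000000
Lena    4.666667
Name: riders, dtype: float64
reset_index():
  driver    riders
0    Amy  4.000000
1   Hana  3.000000
2   Lena  4.666667
add column riders_plus_3 = t['riders'] + 3:
  driver    riders  riders_plus_3
0    Amy  4.000000       7.000000
1   Hana  3.000000       6.000000
2   Lena  4.666667       7.666667
filter rows where driver in ['Amy', 'Lena']:
  driver    riders  riders_plus_3
0    Amy  4.000000       7.000000
2   Lena  4.666667       7.666667
Then the sum of column 'riders_plus_3': 14.6666666667

14.6666666667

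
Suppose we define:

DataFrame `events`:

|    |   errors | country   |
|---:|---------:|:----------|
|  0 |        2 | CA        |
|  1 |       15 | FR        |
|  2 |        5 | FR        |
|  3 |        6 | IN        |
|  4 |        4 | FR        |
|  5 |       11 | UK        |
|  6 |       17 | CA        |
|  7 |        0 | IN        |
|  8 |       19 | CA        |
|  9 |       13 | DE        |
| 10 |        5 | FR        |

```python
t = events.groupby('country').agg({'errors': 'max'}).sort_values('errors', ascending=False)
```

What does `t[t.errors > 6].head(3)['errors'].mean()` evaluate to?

15.6666666667

group by country, max of errors:
         errors
country        
CA           19
DE           13
FR           15
IN            6
UK           11
sort by errors descending:
         errors
country        
CA           19
FR           15
DE           13
UK           11
IN            6
filter rows where errors > 6:
         errors
country        
CA           19
FR           15
DE           13
UK           11
take first 3 rows:
         errors
country        
CA           19
FR           15
DE           13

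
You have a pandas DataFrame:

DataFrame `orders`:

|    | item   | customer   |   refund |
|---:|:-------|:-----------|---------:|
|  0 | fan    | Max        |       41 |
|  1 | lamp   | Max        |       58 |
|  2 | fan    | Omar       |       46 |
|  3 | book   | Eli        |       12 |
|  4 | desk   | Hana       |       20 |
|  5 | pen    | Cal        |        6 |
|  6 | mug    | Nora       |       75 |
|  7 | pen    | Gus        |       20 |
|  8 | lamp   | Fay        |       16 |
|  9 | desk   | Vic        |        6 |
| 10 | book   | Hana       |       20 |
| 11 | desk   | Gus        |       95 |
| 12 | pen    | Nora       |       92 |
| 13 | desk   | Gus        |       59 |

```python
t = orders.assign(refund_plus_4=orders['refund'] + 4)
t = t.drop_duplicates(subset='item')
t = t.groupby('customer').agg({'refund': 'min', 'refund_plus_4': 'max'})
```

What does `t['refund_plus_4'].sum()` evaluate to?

191

add column refund_plus_4 = orders['refund'] + 4:
    item customer  refund  refund_plus_4
0    fan      Max      41             45
1   lamp      Max      58             62
2    fan     Omar      46             50
3   book      Eli      12             16
4   desk     Hana      20             24
5    pen      Cal       6             10
6    mug     Nora      75             79
7    pen      Gus      20             24
8   lamp      Fay      16             20
9   desk      Vic       6             10
10  book     Hana      20             24
11  desk      Gus      95             99
12   pen     Nora      92             96
13  desk      Gus      59             63
drop duplicate item (keep=first):
   item customer  refund  refund_plus_4
0   fan      Max      41             45
1  lamp      Max      58             62
3  book      Eli      12             16
4  desk     Hana      20             24
5   pen      Cal       6             10
6   mug     Nora      75             79
group by customer: min(refund), max(refund_plus_4):
          refund  refund_plus_4
customer                       
Cal            6             10
Eli           12             16
Hana          20             24
Max           41             62
Nora          75             79
The sum of column 'refund_plus_4' is 191.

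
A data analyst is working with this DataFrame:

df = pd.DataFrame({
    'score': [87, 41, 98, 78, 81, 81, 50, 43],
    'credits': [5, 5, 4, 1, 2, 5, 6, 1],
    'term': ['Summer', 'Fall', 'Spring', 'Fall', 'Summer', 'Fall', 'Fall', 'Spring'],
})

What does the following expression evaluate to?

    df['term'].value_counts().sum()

8

value_counts of term:
term
Fall      4
Summer    2
Spring    2
Name: count, dtype: int64
Finally, sum of the resulting series = 8.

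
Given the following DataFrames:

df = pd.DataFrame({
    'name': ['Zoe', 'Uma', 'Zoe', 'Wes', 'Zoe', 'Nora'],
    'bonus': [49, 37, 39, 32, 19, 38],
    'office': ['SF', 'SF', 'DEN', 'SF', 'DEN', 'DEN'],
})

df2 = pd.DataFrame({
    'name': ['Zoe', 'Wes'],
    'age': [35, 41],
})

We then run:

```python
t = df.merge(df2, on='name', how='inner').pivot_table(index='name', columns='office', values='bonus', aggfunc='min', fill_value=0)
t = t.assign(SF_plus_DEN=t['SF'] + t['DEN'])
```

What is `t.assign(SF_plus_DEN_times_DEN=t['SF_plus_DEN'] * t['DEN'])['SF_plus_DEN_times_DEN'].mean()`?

646.0

merge on 'name' (how='inner') → 4 rows:
  name  bonus office  age
0  Zoe     49     SF   35
1  Zoe     39    DEN   35
2  Wes     32     SF   41
3  Zoe     19    DEN   35
pivot: rows=name, cols=office, min(bonus):
office  DEN  SF
name           
Wes       0  32
Zoe      19  49
add column SF_plus_DEN = t['SF'] + t['DEN']:
office  DEN  SF  SF_plus_DEN
name                        
Wes       0  32           32
Zoe      19  49           68
add column SF_plus_DEN_times_DEN = t['SF_plus_DEN'] * t['DEN']:
office  DEN  SF  SF_plus_DEN  SF_plus_DEN_times_DEN
name                                               
Wes       0  32           32                      0
Zoe      19  49           68                   1292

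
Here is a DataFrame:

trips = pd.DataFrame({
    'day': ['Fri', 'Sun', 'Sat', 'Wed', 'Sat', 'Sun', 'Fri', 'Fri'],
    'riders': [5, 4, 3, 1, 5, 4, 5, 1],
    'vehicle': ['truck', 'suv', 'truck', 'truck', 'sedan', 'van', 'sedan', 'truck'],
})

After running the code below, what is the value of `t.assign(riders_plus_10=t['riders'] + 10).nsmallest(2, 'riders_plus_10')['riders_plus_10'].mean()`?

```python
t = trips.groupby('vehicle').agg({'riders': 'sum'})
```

14.0

group by vehicle, sum of riders:
         riders
vehicle        
sedan        10
suv           4
truck        10
van           4
add column riders_plus_10 = t['riders'] + 10:
         riders  riders_plus_10
vehicle                        
sedan        10              20
suv           4              14
truck        10              20
van           4              14
take 2 rows with smallest riders_plus_10:
         riders  riders_plus_10
vehicle                        
suv           4              14
van           4              14
The mean of column 'riders_plus_10' is 14.0.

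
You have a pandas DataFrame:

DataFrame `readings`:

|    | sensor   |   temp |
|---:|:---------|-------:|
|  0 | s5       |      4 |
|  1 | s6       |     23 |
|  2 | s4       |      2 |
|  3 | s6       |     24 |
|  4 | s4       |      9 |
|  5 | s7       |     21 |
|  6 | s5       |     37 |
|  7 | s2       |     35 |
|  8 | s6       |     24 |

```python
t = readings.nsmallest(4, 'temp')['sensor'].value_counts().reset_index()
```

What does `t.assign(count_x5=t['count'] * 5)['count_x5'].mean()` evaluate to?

take 4 rows with smallest temp:
  sensor  temp
2     s4     2
0     s5     4
4     s4     9
5     s7    21
value_counts of sensor:
sensor
s4    2
s5    1
s7    1
Name: count, dtype: int64
reset_index():
  sensor  count
0     s4      2
1     s5      1
2     s7      1
add column count_x5 = t['count'] * 5:
  sensor  count  count_x5
0     s4      2        10
1     s5      1         5
2     s7      1         5
mean of column 'count_x5' → 6.66666666667

6.66666666667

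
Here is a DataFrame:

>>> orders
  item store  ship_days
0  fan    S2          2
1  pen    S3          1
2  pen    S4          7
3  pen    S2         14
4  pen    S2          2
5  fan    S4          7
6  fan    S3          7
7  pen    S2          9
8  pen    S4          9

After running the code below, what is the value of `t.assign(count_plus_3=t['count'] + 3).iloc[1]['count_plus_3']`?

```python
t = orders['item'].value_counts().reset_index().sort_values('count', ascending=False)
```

6

value_counts of item:
item
pen    6
fan    3
Name: count, dtype: int64
reset_index():
  item  count
0  pen      6
1  fan      3
sort by count descending:
  item  count
0  pen      6
1  fan      3
add column count_plus_3 = t['count'] + 3:
  item  count  count_plus_3
0  pen      6             9
1  fan      3             6
Taking the value at position 1, column 'count_plus_3' gives 6.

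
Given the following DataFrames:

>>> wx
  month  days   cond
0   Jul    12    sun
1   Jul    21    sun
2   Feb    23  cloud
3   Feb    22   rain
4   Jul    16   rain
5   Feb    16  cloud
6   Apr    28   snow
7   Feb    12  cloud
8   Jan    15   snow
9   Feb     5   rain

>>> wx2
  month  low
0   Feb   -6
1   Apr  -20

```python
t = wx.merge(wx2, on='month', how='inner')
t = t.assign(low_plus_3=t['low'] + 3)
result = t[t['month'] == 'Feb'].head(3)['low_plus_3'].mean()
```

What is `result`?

-3.0

merge on 'month' (how='inner') → 6 rows:
  month  days   cond  low
0   Feb    23  cloud   -6
1   Feb    22   rain   -6
2   Feb    16  cloud   -6
3   Apr    28   snow  -20
4   Feb    12  cloud   -6
5   Feb     5   rain   -6
add column low_plus_3 = t['low'] + 3:
  month  days   cond  low  low_plus_3
0   Feb    23  cloud   -6          -3
1   Feb    22   rain   -6          -3
2   Feb    16  cloud   -6          -3
3   Apr    28   snow  -20         -17
4   Feb    12  cloud   -6          -3
5   Feb     5   rain   -6          -3
filter rows where month == 'Feb':
  month  days   cond  low  low_plus_3
0   Feb    23  cloud   -6          -3
1   Feb    22   rain   -6          -3
2   Feb    16  cloud   -6          -3
4   Feb    12  cloud   -6          -3
5   Feb     5   rain   -6          -3
take first 3 rows:
  month  days   cond  low  low_plus_3
0   Feb    23  cloud   -6          -3
1   Feb    22   rain   -6          -3
2   Feb    16  cloud   -6          -3
mean of column 'low_plus_3' → -3.0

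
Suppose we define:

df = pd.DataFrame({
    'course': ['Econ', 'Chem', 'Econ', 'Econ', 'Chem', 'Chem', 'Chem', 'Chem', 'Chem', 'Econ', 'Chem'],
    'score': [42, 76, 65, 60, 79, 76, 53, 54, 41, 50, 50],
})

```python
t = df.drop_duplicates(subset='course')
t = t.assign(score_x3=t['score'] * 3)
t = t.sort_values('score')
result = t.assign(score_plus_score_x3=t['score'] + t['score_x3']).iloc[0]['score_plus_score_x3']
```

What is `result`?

drop duplicate course (keep=first):
  course  score
0   Econ     42
1   Chem     76
add column score_x3 = t['score'] * 3:
  course  score  score_x3
0   Econ     42       126
1   Chem     76       228
sort by score:
  course  score  score_x3
0   Econ     42       126
1   Chem     76       228
add column score_plus_score_x3 = t['score'] + t['score_x3']:
  course  score  score_x3  score_plus_score_x3
0   Econ     42       126                  168
1   Chem     76       228                  304
So iloc[0]['score_plus_score_x3'] = 168.

168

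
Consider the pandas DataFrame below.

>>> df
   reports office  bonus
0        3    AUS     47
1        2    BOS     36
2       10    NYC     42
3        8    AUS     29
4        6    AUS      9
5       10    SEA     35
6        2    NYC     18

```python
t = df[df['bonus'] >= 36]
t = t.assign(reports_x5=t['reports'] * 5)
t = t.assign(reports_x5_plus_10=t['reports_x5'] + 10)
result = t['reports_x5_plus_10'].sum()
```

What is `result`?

105

filter rows where bonus >= 36:
   reports office  bonus
0        3    AUS     47
1        2    BOS     36
2       10    NYC     42
add column reports_x5 = t['reports'] * 5:
   reports office  bonus  reports_x5
0        3    AUS     47          15
1        2    BOS     36          10
2       10    NYC     42          50
add column reports_x5_plus_10 = t['reports_x5'] + 10:
   reports office  bonus  reports_x5  reports_x5_plus_10
0        3    AUS     47          15                  25
1        2    BOS     36          10                  20
2       10    NYC     42          50                  60
Reading off the sum of column 'reports_x5_plus_10', we get 105.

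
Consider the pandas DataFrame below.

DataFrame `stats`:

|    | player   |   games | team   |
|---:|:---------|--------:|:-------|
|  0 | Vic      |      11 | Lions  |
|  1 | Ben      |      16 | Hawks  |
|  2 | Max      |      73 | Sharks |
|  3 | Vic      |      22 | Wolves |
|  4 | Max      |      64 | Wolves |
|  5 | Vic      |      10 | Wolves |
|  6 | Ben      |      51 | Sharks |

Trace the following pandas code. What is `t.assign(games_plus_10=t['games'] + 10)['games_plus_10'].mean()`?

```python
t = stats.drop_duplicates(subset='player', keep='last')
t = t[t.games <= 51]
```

drop duplicate player (keep=last):
  player  games    team
4    Max     64  Wolves
5    Vic     10  Wolves
6    Ben     51  Sharks
filter rows where games <= 51:
  player  games    team
5    Vic     10  Wolves
6    Ben     51  Sharks
add column games_plus_10 = t['games'] + 10:
  player  games    team  games_plus_10
5    Vic     10  Wolves             20
6    Ben     51  Sharks             61

40.5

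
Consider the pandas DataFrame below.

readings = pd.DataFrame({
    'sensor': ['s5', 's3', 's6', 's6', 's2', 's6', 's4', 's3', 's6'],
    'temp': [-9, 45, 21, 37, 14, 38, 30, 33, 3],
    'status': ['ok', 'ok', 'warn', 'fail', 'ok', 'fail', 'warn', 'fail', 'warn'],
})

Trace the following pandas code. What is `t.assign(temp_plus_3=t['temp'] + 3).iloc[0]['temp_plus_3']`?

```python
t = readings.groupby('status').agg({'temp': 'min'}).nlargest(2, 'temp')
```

36

group by status, min of temp:
        temp
status      
fail      33
ok        -9
warn       3
take 2 rows with largest temp:
        temp
status      
fail      33
warn       3
add column temp_plus_3 = t['temp'] + 3:
        temp  temp_plus_3
status                   
fail      33           36
warn       3            6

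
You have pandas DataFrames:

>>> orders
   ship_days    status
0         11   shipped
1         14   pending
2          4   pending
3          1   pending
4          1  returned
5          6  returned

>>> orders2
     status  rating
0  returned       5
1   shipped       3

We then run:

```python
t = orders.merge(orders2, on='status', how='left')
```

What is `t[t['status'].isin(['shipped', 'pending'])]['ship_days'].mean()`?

merge on 'status' (how='left') → 6 rows:
   ship_days    status  rating
0         11   shipped     3.0
1         14   pending     NaN
2          4   pending     NaN
3          1   pending     NaN
4          1  returned     5.0
5          6  returned     5.0
filter rows where status in ['shipped', 'pending']:
   ship_days   status  rating
0         11  shipped     3.0
1         14  pending     NaN
2          4  pending     NaN
3          1  pending     NaN
Reading off the mean of column 'ship_days', we get 7.5.

7.5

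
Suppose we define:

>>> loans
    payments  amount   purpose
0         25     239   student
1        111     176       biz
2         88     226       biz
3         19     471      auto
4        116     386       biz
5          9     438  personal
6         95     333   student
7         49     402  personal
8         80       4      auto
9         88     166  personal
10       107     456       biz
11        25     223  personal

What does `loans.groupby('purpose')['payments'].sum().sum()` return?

group by purpose, sum of payments:
purpose
auto         99
biz         422
personal    171
student     120
Name: payments, dtype: int64
sum of the resulting series → 812

812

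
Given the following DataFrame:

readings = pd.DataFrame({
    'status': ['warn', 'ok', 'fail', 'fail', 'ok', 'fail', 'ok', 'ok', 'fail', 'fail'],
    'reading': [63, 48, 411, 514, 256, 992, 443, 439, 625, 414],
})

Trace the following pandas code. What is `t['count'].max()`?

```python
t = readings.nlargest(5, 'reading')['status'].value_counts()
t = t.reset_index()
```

3

take 5 rows with largest reading:
  status  reading
5   fail      992
8   fail      625
3   fail      514
6     ok      443
7     ok      439
value_counts of status:
status
fail    3
ok      2
Name: count, dtype: int64
reset_index():
  status  count
0   fail      3
1     ok      2
So max() = 3.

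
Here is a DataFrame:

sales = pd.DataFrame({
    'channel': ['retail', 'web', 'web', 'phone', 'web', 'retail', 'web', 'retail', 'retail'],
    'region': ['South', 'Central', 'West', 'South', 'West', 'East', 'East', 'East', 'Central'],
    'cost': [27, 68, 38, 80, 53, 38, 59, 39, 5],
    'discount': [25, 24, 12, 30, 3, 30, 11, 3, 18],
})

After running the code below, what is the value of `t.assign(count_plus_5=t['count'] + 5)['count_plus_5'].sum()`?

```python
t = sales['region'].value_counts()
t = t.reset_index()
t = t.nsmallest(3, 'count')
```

21

value_counts of region:
region
East       3
South      2
Central    2
West       2
Name: count, dtype: int64
reset_index():
    region  count
0     East      3
1    South      2
2  Central      2
3     West      2
take 3 rows with smallest count:
    region  count
1    South      2
2  Central      2
3     West      2
add column count_plus_5 = t['count'] + 5:
    region  count  count_plus_5
1    South      2             7
2  Central      2             7
3     West      2             7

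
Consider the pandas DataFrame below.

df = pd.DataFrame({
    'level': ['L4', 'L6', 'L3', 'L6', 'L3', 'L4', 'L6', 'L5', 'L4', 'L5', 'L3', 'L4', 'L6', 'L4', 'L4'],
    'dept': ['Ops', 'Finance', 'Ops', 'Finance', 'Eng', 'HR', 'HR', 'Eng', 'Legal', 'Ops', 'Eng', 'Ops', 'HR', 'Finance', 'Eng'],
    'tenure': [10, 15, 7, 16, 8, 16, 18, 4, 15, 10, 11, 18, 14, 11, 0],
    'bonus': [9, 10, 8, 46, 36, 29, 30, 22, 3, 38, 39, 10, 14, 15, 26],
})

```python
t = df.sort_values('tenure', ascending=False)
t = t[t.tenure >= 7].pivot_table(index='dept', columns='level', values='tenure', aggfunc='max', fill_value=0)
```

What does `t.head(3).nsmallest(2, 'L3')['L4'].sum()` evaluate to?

sort by tenure descending:
   level     dept  tenure  bonus
6     L6       HR      18     30
11    L4      Ops      18     10
3     L6  Finance      16     46
5     L4       HR      16     29
1     L6  Finance      15     10
8     L4    Legal      15      3
12    L6       HR      14     14
10    L3      Eng      11     39
13    L4  Finance      11     15
0     L4      Ops      10      9
9     L5      Ops      10     38
4     L3      Eng       8     36
2     L3      Ops       7      8
7     L5      Eng       4     22
14    L4      Eng       0     26
filter rows where tenure >= 7:
   level     dept  tenure  bonus
6     L6       HR      18     30
11    L4      Ops      18     10
3     L6  Finance      16     46
5     L4       HR      16     29
1     L6  Finance      15     10
8     L4    Legal      15      3
12    L6       HR      14     14
10    L3      Eng      11     39
13    L4  Finance      11     15
0     L4      Ops      10      9
9     L5      Ops      10     38
4     L3      Eng       8     36
2     L3      Ops       7      8
pivot: rows=dept, cols=level, max(tenure):
level    L3  L4  L5  L6
dept                   
Eng      11   0   0   0
Finance   0  11   0  16
HR        0  16   0  18
Legal     0  15   0   0
Ops       7  18  10   0
take first 3 rows:
level    L3  L4  L5  L6
dept                   
Eng      11   0   0   0
Finance   0  11   0  16
HR        0  16   0  18
take 2 rows with smallest L3:
level    L3  L4  L5  L6
dept                   
Finance   0  11   0  16
HR        0  16   0  18
Then the sum of column 'L4': 27

27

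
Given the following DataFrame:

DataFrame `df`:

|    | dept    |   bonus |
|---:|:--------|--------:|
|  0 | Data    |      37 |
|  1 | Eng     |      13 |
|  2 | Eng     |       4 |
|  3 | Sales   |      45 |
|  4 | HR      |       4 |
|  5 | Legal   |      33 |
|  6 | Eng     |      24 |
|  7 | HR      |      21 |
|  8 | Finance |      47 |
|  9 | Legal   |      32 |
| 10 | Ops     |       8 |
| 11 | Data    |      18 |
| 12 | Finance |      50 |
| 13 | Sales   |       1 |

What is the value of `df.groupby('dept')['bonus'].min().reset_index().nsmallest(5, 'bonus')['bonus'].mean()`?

group by dept, min of bonus:
dept
Data       18
Eng         4
Finance    47
HR          4
Legal      32
Ops         8
Sales       1
Name: bonus, dtype: int64
reset_index():
      dept  bonus
0     Data     18
1      Eng      4
2  Finance     47
3       HR      4
4    Legal     32
5      Ops      8
6    Sales      1
take 5 rows with smallest bonus:
    dept  bonus
6  Sales      1
1    Eng      4
3     HR      4
5    Ops      8
0   Data     18

7.0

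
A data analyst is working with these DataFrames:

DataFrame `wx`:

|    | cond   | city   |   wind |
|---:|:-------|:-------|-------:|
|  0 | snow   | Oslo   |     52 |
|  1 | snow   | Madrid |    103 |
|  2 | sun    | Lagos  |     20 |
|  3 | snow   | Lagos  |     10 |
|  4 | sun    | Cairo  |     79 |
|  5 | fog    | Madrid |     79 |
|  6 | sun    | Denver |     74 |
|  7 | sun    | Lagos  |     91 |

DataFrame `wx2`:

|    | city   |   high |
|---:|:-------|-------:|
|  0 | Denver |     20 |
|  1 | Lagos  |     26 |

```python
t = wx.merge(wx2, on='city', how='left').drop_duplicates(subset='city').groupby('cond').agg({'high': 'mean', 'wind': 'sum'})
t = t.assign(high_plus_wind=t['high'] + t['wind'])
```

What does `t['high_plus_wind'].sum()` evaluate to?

merge on 'city' (how='left') → 8 rows:
   cond    city  wind  high
0  snow    Oslo    52   NaN
1  snow  Madrid   103   NaN
2   sun   Lagos    20  26.0
3  snow   Lagos    10  26.0
4   sun   Cairo    79   NaN
5   fog  Madrid    79   NaN
6   sun  Denver    74  20.0
7   sun   Lagos    91  26.0
drop duplicate city (keep=first):
   cond    city  wind  high
0  snow    Oslo    52   NaN
1  snow  Madrid   103   NaN
2   sun   Lagos    20  26.0
4   sun   Cairo    79   NaN
6   sun  Denver    74  20.0
group by cond: mean(high), sum(wind):
      high  wind
cond            
snow   NaN   155
sun   23.0   173
add column high_plus_wind = t['high'] + t['wind']:
      high  wind  high_plus_wind
cond                            
snow   NaN   155             NaN
sun   23.0   173           196.0

196.0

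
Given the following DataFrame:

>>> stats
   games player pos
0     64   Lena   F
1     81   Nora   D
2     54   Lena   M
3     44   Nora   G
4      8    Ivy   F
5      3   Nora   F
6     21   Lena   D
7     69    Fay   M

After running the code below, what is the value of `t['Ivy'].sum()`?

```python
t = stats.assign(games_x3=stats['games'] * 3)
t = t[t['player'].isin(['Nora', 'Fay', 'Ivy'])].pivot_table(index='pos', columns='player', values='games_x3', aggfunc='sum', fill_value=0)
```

add column games_x3 = stats['games'] * 3:
   games player pos  games_x3
0     64   Lena   F       192
1     81   Nora   D       243
2     54   Lena   M       162
3     44   Nora   G       132
4      8    Ivy   F        24
5      3   Nora   F         9
6     21   Lena   D        63
7     69    Fay   M       207
filter rows where player in ['Nora', 'Fay', 'Ivy']:
   games player pos  games_x3
1     81   Nora   D       243
3     44   Nora   G       132
4      8    Ivy   F        24
5      3   Nora   F         9
7     69    Fay   M       207
pivot: rows=pos, cols=player, sum(games_x3):
player  Fay  Ivy  Nora
pos                   
D         0    0   243
F         0   24     9
G         0    0   132
M       207    0     0

24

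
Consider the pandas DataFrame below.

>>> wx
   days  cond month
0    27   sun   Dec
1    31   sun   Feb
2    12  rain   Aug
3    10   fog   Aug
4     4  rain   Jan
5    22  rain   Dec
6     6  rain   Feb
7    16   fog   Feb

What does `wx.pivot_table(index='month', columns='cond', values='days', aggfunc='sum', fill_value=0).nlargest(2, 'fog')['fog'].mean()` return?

13.0

pivot: rows=month, cols=cond, sum(days):
cond   fog  rain  sun
month                
Aug     10    12    0
Dec      0    22   27
Feb     16     6   31
Jan      0     4    0
take 2 rows with largest fog:
cond   fog  rain  sun
month                
Feb     16     6   31
Aug     10    12    0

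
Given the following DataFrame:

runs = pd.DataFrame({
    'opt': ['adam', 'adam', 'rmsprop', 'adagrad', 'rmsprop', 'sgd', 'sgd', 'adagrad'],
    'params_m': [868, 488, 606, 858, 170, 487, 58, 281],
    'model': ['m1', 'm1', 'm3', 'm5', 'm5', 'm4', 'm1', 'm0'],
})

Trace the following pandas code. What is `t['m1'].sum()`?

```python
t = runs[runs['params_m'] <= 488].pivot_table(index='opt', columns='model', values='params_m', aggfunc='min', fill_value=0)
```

546

filter rows where params_m <= 488:
       opt  params_m model
1     adam       488    m1
4  rmsprop       170    m5
5      sgd       487    m4
6      sgd        58    m1
7  adagrad       281    m0
pivot: rows=opt, cols=model, min(params_m):
model     m0   m1   m4   m5
opt                        
adagrad  281    0    0    0
adam       0  488    0    0
rmsprop    0    0    0  170
sgd        0   58  487    0
Reading off the sum of column 'm1', we get 546.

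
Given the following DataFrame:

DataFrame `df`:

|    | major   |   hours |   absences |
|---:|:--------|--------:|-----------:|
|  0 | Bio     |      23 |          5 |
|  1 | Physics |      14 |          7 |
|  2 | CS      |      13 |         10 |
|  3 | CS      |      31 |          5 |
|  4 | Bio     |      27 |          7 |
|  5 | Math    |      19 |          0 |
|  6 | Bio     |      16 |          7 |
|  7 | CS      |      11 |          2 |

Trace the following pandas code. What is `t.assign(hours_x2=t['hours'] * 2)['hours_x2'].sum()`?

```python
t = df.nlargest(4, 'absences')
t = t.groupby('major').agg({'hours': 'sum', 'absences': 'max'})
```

take 4 rows with largest absences:
     major  hours  absences
2       CS     13        10
1  Physics     14         7
4      Bio     27         7
6      Bio     16         7
group by major: sum(hours), max(absences):
         hours  absences
major                   
Bio         43         7
CS          13        10
Physics     14         7
add column hours_x2 = t['hours'] * 2:
         hours  absences  hours_x2
major                             
Bio         43         7        86
CS          13        10        26
Physics     14         7        28
The sum of column 'hours_x2' is 140.

140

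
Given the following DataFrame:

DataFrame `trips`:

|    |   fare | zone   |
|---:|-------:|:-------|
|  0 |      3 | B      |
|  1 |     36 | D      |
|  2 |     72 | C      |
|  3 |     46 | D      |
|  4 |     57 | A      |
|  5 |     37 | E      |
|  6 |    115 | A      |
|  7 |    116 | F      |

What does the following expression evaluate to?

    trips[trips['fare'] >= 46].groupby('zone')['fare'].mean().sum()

320.0

filter rows where fare >= 46:
   fare zone
2    72    C
3    46    D
4    57    A
6   115    A
7   116    F
group by zone, mean of fare:
zone
A     86.0
C     72.0
D     46.0
F    116.0
Name: fare, dtype: float64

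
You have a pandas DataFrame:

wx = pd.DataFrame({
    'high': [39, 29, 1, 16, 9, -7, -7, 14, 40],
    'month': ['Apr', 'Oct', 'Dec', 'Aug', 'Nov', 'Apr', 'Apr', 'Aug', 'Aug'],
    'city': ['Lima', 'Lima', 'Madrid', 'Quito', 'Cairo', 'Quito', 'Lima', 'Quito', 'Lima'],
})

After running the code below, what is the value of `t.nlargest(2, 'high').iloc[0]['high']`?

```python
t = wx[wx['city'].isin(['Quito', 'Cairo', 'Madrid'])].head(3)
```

filter rows where city in ['Quito', 'Cairo', 'Madrid']:
   high month    city
2     1   Dec  Madrid
3    16   Aug   Quito
4     9   Nov   Cairo
5    -7   Apr   Quito
7    14   Aug   Quito
take first 3 rows:
   high month    city
2     1   Dec  Madrid
3    16   Aug   Quito
4     9   Nov   Cairo
take 2 rows with largest high:
   high month   city
3    16   Aug  Quito
4     9   Nov  Cairo

16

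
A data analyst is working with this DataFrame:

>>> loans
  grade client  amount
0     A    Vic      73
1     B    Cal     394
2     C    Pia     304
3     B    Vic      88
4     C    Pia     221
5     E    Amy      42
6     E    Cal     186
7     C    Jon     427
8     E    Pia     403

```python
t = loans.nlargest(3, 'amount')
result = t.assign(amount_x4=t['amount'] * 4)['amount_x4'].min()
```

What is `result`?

1576

take 3 rows with largest amount:
  grade client  amount
7     C    Jon     427
8     E    Pia     403
1     B    Cal     394
add column amount_x4 = t['amount'] * 4:
  grade client  amount  amount_x4
7     C    Jon     427       1708
8     E    Pia     403       1612
1     B    Cal     394       1576
Finally, min of column 'amount_x4' = 1576.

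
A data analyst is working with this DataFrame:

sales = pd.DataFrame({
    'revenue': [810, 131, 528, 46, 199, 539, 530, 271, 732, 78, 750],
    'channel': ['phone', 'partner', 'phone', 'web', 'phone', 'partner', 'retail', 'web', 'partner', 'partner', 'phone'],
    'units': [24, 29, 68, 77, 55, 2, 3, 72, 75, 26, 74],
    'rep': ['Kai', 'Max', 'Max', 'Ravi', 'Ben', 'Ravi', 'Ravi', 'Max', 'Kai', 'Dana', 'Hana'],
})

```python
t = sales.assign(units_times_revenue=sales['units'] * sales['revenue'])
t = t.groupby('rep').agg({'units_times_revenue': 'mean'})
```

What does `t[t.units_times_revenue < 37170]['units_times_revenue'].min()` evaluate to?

add column units_times_revenue = sales['units'] * sales['revenue']:
    revenue  channel  units   rep  units_times_revenue
0       810    phone     24   Kai                19440
1       131  partner     29   Max                 3799
2       528    phone     68   Max                35904
3        46      web     77  Ravi                 3542
4       199    phone     55   Ben                10945
5       539  partner      2  Ravi                 1078
6       530   retail      3  Ravi                 1590
7       271      web     72   Max                19512
8       732  partner     75   Kai                54900
9        78  partner     26  Dana                 2028
10      750    phone     74  Hana                55500
group by rep, mean of units_times_revenue:
      units_times_revenue
rep                      
Ben          10945.000000
Dana          2028.000000
Hana         55500.000000
Kai          37170.000000
Max          19738.333333
Ravi          2070.000000
filter rows where units_times_revenue < 37170:
      units_times_revenue
rep                      
Ben          10945.000000
Dana          2028.000000
Max          19738.333333
Ravi          2070.000000
Reading off the min of column 'units_times_revenue', we get 2028.0.

2028.0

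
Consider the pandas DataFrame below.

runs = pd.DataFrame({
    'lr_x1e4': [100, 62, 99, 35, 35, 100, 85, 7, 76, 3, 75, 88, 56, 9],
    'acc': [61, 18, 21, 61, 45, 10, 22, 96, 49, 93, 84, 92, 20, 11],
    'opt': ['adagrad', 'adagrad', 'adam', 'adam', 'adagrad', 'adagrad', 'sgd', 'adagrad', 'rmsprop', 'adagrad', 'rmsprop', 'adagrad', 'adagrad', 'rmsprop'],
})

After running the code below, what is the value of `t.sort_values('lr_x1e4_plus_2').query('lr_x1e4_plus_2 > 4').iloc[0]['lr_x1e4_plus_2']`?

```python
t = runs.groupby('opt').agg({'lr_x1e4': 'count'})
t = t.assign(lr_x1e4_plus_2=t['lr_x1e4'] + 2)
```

5

group by opt, count of lr_x1e4:
         lr_x1e4
opt             
adagrad        8
adam           2
rmsprop        3
sgd            1
add column lr_x1e4_plus_2 = t['lr_x1e4'] + 2:
         lr_x1e4  lr_x1e4_plus_2
opt                             
adagrad        8              10
adam           2               4
rmsprop        3               5
sgd            1               3
sort by lr_x1e4_plus_2:
         lr_x1e4  lr_x1e4_plus_2
opt                             
sgd            1               3
adam           2               4
rmsprop        3               5
adagrad        8              10
filter rows where lr_x1e4_plus_2 > 4:
         lr_x1e4  lr_x1e4_plus_2
opt                             
rmsprop        3               5
adagrad        8              10
Finally, value at position 0, column 'lr_x1e4_plus_2' = 5.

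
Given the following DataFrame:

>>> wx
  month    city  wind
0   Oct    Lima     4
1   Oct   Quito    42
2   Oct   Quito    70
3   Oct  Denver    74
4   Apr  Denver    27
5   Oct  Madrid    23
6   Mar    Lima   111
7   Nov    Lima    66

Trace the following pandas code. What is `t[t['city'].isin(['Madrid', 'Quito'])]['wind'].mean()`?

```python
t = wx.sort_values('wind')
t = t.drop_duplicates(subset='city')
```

32.5

sort by wind:
  month    city  wind
0   Oct    Lima     4
5   Oct  Madrid    23
4   Apr  Denver    27
1   Oct   Quito    42
7   Nov    Lima    66
2   Oct   Quito    70
3   Oct  Denver    74
6   Mar    Lima   111
drop duplicate city (keep=first):
  month    city  wind
0   Oct    Lima     4
5   Oct  Madrid    23
4   Apr  Denver    27
1   Oct   Quito    42
filter rows where city in ['Madrid', 'Quito']:
  month    city  wind
5   Oct  Madrid    23
1   Oct   Quito    42
The mean of column 'wind' is 32.5.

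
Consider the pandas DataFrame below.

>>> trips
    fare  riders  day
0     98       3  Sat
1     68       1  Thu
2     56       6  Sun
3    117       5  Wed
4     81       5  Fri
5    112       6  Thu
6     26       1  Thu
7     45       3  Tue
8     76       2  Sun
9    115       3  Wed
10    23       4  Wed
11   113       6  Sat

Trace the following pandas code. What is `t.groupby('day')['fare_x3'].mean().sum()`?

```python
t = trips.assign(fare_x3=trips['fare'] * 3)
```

1353.5

add column fare_x3 = trips['fare'] * 3:
    fare  riders  day  fare_x3
0     98       3  Sat      294
1     68       1  Thu      204
2     56       6  Sun      168
3    117       5  Wed      351
4     81       5  Fri      243
5    112       6  Thu      336
6     26       1  Thu       78
7     45       3  Tue      135
8     76       2  Sun      228
9    115       3  Wed      345
10    23       4  Wed       69
11   113       6  Sat      339
group by day, mean of fare_x3:
day
Fri    243.0
Sat    316.5
Sun    198.0
Thu    206.0
Tue    135.0
Wed    255.0
Name: fare_x3, dtype: float64
Finally, sum of the resulting series = 1353.5.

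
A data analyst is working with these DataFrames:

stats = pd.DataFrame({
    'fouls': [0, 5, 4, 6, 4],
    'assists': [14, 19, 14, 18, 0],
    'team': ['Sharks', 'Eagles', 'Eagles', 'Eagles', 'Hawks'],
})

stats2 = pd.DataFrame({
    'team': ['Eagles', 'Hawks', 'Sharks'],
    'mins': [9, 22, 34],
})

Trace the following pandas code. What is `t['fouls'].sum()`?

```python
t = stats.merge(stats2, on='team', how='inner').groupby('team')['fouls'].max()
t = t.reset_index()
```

10

merge on 'team' (how='inner') → 5 rows:
   fouls  assists    team  mins
0      0       14  Sharks    34
1      5       19  Eagles     9
2      4       14  Eagles     9
3      6       18  Eagles     9
4      4        0   Hawks    22
group by team, max of fouls:
team
Eagles    6
Hawks     4
Sharks    0
Name: fouls, dtype: int64
reset_index():
     team  fouls
0  Eagles      6
1   Hawks      4
2  Sharks      0
sum of column 'fouls' → 10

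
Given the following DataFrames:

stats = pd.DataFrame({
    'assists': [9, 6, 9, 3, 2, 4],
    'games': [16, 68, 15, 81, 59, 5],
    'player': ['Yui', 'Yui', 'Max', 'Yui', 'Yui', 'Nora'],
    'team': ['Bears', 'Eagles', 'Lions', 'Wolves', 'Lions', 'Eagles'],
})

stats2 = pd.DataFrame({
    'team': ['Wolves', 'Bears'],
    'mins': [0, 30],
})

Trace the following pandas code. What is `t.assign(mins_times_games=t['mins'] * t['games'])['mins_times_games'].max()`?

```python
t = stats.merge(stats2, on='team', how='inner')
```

480

merge on 'team' (how='inner') → 2 rows:
   assists  games player    team  mins
0        9     16    Yui   Bears    30
1        3     81    Yui  Wolves     0
add column mins_times_games = t['mins'] * t['games']:
   assists  games player    team  mins  mins_times_games
0        9     16    Yui   Bears    30               480
1        3     81    Yui  Wolves     0                 0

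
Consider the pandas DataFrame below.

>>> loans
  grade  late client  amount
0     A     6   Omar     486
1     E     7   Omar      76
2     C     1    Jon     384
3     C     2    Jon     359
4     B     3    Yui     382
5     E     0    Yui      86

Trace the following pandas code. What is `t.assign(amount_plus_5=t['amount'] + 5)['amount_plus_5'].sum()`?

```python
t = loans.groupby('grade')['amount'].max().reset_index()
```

group by grade, max of amount:
grade
A    486
B    382
C    384
E     86
Name: amount, dtype: int64
reset_index():
  grade  amount
0     A     486
1     B     382
2     C     384
3     E      86
add column amount_plus_5 = t['amount'] + 5:
  grade  amount  amount_plus_5
0     A     486            491
1     B     382            387
2     C     384            389
3     E      86             91
sum of column 'amount_plus_5' → 1358

1358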